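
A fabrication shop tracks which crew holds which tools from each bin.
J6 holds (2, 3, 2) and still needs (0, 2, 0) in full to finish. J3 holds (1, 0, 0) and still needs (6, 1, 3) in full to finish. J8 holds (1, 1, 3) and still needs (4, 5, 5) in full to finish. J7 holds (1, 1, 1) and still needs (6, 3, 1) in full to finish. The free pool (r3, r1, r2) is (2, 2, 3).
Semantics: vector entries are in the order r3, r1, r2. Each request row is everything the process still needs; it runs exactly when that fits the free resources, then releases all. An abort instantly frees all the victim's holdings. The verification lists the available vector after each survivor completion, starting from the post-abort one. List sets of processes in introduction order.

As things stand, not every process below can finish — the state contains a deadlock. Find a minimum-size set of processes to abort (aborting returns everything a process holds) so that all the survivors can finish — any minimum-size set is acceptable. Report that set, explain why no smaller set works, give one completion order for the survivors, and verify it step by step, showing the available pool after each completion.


Minimum abort set: J7.
Key observation: J3 was stuck for good until J7 gave back (1, 1, 1); in the order shown it finishes at step 3.
Why nothing smaller works: aborting no one leaves the state deadlocked as given.
One survivor order: J6, J8, J3. Check, step by step (post-abort pool first):
  pool = (3, 3, 4)
  run J6 (needs (0, 2, 0), free (3, 3, 4)); after release of (2, 3, 2) the pool is (5, 6, 6)
  run J8 (needs (4, 5, 5), free (5, 6, 6)); after release of (1, 1, 3) the pool is (6, 7, 9)
  run J3 (needs (6, 1, 3), free (6, 7, 9)); after release of (1, 0, 0) the pool is (7, 7, 9)


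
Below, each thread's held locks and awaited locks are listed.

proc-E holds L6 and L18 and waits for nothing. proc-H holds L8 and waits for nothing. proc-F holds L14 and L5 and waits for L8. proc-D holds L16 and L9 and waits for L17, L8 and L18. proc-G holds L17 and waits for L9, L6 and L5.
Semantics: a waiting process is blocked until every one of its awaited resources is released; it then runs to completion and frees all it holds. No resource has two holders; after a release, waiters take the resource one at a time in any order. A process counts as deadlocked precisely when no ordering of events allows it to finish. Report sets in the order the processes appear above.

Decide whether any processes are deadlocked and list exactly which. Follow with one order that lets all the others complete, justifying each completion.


Deadlocked: proc-D and proc-G.
Key observation: along proc-D -> proc-G -> proc-D, each member waits on what the next one holds — a deadlock; no other process is dragged down with it.
The rest can finish in the order proc-H, proc-E, proc-F.
Verifying each step:
  proc-H waits on nothing -> runs at once and releases L8
  proc-E waits on nothing -> runs at once and releases L6 and L18
  run proc-F (all its waits — L8 — are resolved); releases L14 and L5


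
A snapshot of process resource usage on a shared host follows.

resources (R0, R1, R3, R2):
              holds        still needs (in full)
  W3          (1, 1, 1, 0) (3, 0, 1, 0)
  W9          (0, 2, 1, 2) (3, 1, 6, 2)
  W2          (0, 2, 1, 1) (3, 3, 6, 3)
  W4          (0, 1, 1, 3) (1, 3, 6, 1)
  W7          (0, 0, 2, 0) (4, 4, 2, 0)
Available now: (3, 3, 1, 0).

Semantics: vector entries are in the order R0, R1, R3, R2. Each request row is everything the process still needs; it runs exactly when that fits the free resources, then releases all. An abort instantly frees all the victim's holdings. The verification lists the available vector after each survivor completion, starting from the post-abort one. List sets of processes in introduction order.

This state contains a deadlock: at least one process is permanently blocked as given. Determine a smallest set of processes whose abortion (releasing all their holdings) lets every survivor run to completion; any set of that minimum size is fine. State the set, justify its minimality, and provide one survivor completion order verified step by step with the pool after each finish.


Minimum abort set: W9 and W4.
Key observation: the returned (0, 3, 2, 5) from W9 and W4 is what brings W2 — unrunnable before, under any order — into play at step 3.
No one abort is enough; case by case: W3 alone leaves W9 blocked (short on R3 and R2); W9 alone leaves W2 blocked (short on R3 and R2); W2 alone leaves W9 blocked (short on R3 and R2); W4 alone leaves W9 blocked (short on R3); W7 alone leaves W9 blocked (short on R3 and R2).
The survivors complete as W3, W7, W2. Verifying each step (starting from the post-abort pool):
  pool = (3, 6, 3, 5)
  run W3 (needs (3, 0, 1, 0), free (3, 6, 3, 5)); after release of (1, 1, 1, 0) the pool is (4, 7, 4, 5)
  run W7 (needs (4, 4, 2, 0), free (4, 7, 4, 5)); after release of (0, 0, 2, 0) the pool is (4, 7, 6, 5)
  run W2 (needs (3, 3, 6, 3), free (4, 7, 6, 5)); after release of (0, 2, 1, 1) the pool is (4, 9, 7, 6)


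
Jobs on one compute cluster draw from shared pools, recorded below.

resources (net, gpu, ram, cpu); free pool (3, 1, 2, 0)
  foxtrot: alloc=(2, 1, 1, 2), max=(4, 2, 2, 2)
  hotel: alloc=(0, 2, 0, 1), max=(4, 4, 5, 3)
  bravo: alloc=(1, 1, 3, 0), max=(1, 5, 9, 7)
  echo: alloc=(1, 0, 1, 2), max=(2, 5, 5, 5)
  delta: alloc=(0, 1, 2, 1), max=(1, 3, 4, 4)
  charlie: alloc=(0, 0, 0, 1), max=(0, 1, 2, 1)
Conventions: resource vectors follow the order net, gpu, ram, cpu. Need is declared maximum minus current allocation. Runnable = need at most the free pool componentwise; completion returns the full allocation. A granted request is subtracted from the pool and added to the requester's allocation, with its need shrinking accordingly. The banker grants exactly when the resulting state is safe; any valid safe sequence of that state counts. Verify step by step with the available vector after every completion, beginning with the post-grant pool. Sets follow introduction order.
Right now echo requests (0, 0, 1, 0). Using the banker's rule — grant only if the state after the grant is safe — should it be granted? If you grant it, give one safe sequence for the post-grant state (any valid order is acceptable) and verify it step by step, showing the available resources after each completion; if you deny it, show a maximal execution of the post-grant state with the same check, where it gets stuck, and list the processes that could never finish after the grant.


DENY — the pretend-granted state is unsafe.
Key observation: after foxtrot, charlie, delta the pool peaks at (5, 3, 4, 4), and each blocked process is short somewhere: hotel on ram; bravo on gpu, ram, cpu; echo on gpu.
After a pretend grant, a maximal execution: foxtrot, charlie, delta — then nothing else fits. Walking it through:
  pool = (3, 1, 1, 0)
  foxtrot needs (2, 1, 1, 0) <= (3, 1, 1, 0) -> finishes; pool += (2, 1, 1, 2) = (5, 2, 2, 2)
  charlie needs (0, 1, 2, 0) <= (5, 2, 2, 2) -> finishes; pool += (0, 0, 0, 1) = (5, 2, 2, 3)
  delta needs (1, 2, 2, 3) <= (5, 2, 2, 3) -> finishes; pool += (0, 1, 2, 1) = (5, 3, 4, 4)
  blocked: hotel wants (4, 2, 5, 2), pool (5, 3, 4, 4) — not enough ram
  blocked: bravo wants (0, 4, 6, 7), pool (5, 3, 4, 4) — not enough gpu, ram and cpu
  blocked: echo wants (1, 5, 3, 3), pool (5, 3, 4, 4) — not enough gpu
Processes that could never finish after the grant: hotel, bravo and echo.


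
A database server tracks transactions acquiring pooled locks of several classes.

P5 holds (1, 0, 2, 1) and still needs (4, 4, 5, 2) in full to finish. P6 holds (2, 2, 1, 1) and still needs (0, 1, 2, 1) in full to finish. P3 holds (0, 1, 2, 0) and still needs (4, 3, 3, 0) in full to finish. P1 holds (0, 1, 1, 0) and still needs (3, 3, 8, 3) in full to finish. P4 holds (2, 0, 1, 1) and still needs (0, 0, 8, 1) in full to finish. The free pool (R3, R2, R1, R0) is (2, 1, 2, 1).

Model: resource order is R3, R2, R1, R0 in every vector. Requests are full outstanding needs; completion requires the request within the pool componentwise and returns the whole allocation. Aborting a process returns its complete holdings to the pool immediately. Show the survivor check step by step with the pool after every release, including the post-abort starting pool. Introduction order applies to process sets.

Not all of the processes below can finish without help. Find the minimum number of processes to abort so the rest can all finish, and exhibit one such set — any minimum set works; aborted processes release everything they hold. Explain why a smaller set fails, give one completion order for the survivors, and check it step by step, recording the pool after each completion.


The answer: abort P4.
Key observation: the deadlocked P1 becomes finishable only because P4 released (2, 0, 1, 1); it completes at step 4 below.
Why nothing smaller works: aborting no one leaves the state deadlocked as given.
One survivor order: P6, P3, P5, P1. Step-by-step check (post-abort pool first):
  pool = (4, 1, 3, 2)
  run P6 (needs (0, 1, 2, 1), free (4, 1, 3, 2)); after release of (2, 2, 1, 1) the pool is (6, 3, 4, 3)
  run P3 (needs (4, 3, 3, 0), free (6, 3, 4, 3)); after release of (0, 1, 2, 0) the pool is (6, 4, 6, 3)
  run P5 (needs (4, 4, 5, 2), free (6, 4, 6, 3)); after release of (1, 0, 2, 1) the pool is (7, 4, 8, 4)
  run P1 (needs (3, 3, 8, 3), free (7, 4, 8, 4)); after release of (0, 1, 1, 0) the pool is (7, 5, 9, 4)


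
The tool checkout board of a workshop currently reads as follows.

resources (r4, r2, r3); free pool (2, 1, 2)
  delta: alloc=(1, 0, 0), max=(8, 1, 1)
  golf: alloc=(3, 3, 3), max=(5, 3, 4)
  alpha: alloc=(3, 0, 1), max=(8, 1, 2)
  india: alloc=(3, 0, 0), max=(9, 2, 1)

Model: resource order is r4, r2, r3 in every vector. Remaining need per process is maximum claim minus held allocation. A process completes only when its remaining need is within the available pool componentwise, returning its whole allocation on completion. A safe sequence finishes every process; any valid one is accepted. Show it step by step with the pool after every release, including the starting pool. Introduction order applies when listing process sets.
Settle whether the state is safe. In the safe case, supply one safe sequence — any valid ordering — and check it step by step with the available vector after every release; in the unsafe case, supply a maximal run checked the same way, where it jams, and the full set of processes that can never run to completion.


The state is SAFE; one workable sequence: golf, alpha, india, delta.
Key observation: golf is the earliest step where a requested resource binds exactly: need (2, 0, 1), pool (2, 1, 2) at its turn.
Verifying each step:
  pool = (2, 1, 2)
  golf: need (2, 0, 1) fits (2, 1, 2); releases (3, 3, 3), pool now (5, 4, 5)
  alpha: need (5, 1, 1) fits (5, 4, 5); releases (3, 0, 1), pool now (8, 4, 6)
  india: need (6, 2, 1) fits (8, 4, 6); releases (3, 0, 0), pool now (11, 4, 6)
  delta: need (7, 1, 1) fits (11, 4, 6); releases (1, 0, 0), pool now (12, 4, 6)


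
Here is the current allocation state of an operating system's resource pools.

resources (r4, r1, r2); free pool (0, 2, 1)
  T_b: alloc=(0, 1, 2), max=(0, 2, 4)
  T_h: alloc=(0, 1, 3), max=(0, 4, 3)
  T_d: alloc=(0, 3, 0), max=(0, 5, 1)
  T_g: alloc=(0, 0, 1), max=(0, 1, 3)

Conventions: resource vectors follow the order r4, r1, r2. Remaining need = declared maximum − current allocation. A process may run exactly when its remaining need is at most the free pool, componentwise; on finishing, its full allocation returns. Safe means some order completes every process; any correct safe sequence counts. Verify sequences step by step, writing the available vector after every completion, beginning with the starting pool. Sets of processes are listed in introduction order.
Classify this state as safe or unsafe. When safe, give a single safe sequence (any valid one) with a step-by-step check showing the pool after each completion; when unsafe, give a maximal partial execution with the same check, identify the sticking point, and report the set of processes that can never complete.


SAFE. One safe sequence: T_d, T_h, T_b, T_g.
Key observation: at T_d the run first touches a limit — (0, 2, 1) against (0, 2, 1), exact on a resource it actually requests.
Check, step by step:
  pool = (0, 2, 1)
  run T_d (needs (0, 2, 1), free (0, 2, 1)); after release of (0, 3, 0) the pool is (0, 5, 1)
  run T_h (needs (0, 3, 0), free (0, 5, 1)); after release of (0, 1, 3) the pool is (0, 6, 4)
  run T_b (needs (0, 1, 2), free (0, 6, 4)); after release of (0, 1, 2) the pool is (0, 7, 6)
  run T_g (needs (0, 1, 2), free (0, 7, 6)); after release of (0, 0, 1) the pool is (0, 7, 7)


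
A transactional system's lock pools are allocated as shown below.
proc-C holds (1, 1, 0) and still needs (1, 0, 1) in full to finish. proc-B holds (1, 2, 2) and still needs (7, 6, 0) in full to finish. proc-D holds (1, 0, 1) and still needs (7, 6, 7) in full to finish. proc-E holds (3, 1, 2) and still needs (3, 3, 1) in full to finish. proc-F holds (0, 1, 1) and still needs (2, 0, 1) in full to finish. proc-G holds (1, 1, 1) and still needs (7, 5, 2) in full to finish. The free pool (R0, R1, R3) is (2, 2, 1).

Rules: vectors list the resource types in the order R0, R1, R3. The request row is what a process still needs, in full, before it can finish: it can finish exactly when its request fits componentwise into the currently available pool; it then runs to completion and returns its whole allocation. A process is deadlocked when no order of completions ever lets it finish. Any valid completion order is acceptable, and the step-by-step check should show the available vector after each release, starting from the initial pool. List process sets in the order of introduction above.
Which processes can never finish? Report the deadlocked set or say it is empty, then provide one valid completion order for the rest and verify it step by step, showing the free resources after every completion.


The deadlocked set is proc-B, proc-D and proc-G.
Key observation: even finishing proc-F, proc-C, proc-E leaves just (6, 5, 4) free — too little R0 for any of the remaining processes.
A valid finishing order for the others: proc-F, proc-C, proc-E. Verifying each step:
  pool = (2, 2, 1)
  proc-F needs (2, 0, 1) <= (2, 2, 1) -> finishes; pool += (0, 1, 1) = (2, 3, 2)
  proc-C needs (1, 0, 1) <= (2, 3, 2) -> finishes; pool += (1, 1, 0) = (3, 4, 2)
  proc-E needs (3, 3, 1) <= (3, 4, 2) -> finishes; pool += (3, 1, 2) = (6, 5, 4)
The blocked processes can never fit:
  proc-B still needs (7, 6, 0) but only (6, 5, 4) is free — short on R0 and R1
  proc-D still needs (7, 6, 7) but only (6, 5, 4) is free — short on R0, R1 and R3
  proc-G still needs (7, 5, 2) but only (6, 5, 4) is free — short on R0


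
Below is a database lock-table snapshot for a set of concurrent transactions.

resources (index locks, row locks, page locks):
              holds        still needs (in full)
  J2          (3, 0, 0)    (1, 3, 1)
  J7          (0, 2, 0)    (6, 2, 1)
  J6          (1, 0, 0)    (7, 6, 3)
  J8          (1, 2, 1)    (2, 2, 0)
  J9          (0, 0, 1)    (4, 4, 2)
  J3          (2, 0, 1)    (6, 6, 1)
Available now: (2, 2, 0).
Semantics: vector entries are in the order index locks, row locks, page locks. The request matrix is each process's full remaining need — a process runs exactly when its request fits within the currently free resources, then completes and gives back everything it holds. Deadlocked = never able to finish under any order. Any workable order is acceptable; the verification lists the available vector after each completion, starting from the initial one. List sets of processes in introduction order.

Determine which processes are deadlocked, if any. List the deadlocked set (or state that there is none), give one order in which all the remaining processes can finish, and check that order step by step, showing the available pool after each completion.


No process is deadlocked.
Key observation: J8 leads a chain of completions in which each release enables another process.
One completion order for the rest: J8, J2, J7, J3, J9, J6. Walking it through:
  pool = (2, 2, 0)
  J8: need (2, 2, 0) fits (2, 2, 0); releases (1, 2, 1), pool now (3, 4, 1)
  J2: need (1, 3, 1) fits (3, 4, 1); releases (3, 0, 0), pool now (6, 4, 1)
  J7: need (6, 2, 1) fits (6, 4, 1); releases (0, 2, 0), pool now (6, 6, 1)
  J3: need (6, 6, 1) fits (6, 6, 1); releases (2, 0, 1), pool now (8, 6, 2)
  J9: need (4, 4, 2) fits (8, 6, 2); releases (0, 0, 1), pool now (8, 6, 3)
  J6: need (7, 6, 3) fits (8, 6, 3); releases (1, 0, 0), pool now (9, 6, 3)


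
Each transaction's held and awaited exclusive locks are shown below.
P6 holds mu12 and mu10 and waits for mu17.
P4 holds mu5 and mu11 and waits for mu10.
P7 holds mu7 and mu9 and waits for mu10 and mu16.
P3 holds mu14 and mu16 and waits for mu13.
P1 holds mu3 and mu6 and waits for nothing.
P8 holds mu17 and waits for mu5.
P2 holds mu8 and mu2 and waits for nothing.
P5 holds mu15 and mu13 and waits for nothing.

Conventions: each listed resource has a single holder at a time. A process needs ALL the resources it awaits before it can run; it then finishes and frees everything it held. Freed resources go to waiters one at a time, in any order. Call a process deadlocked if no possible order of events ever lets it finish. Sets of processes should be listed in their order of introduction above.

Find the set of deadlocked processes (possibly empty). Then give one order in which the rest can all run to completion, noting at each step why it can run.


Deadlocked: P6, P4, P7 and P8.
Key observation: the wait chain closes on itself along P6 -> P8 -> P4 -> P6; P7 waits into the deadlock from upstream.
One completion order for the rest: P1, P2, P5, P3.
Walking it through:
  P1: no waits; runs immediately, freeing mu3 and mu6
  P2: no waits; runs immediately, freeing mu8 and mu2
  P5: no waits; runs immediately, freeing mu15 and mu13
  run P3 (all its waits — mu13 — are resolved); releases mu14 and mu16


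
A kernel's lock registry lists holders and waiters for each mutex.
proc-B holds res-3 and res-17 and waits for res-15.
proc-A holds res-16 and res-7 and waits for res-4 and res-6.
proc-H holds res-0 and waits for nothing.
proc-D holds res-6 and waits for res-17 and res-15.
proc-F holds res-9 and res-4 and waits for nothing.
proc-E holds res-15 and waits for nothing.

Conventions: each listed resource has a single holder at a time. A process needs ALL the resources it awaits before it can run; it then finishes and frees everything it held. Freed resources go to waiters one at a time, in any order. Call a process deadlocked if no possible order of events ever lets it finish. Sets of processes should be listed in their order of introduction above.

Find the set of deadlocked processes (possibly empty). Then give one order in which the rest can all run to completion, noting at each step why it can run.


Nothing here is deadlocked.
Key observation: the wait graph is acyclic; completion cascades from the unblocked processes through everyone else.
The rest can finish in the order proc-F, proc-H, proc-E, proc-B, proc-D, proc-A.
Check, step by step:
  run proc-F (it waits on nothing); releases res-9 and res-4
  run proc-H (it waits on nothing); releases res-0
  run proc-E (it waits on nothing); releases res-15
  proc-B: everything it awaited (res-15) is free; runs, freeing res-3 and res-17
  proc-D: everything it awaited (res-17 and res-15) is free; runs, freeing res-6
  proc-A: everything it awaited (res-4 and res-6) is free; runs, freeing res-16 and res-7


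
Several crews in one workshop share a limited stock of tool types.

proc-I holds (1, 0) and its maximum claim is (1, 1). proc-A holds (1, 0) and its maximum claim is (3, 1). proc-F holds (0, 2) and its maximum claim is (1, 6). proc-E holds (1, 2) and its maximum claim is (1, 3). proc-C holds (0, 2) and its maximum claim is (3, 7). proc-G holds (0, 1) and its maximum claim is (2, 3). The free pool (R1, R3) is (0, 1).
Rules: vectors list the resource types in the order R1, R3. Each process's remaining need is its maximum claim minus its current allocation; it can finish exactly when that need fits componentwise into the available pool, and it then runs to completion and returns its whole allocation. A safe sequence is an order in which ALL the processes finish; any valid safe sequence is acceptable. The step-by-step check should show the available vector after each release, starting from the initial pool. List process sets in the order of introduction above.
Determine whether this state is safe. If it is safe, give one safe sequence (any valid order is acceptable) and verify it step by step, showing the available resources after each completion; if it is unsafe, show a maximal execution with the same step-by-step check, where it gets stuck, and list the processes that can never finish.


SAFE. One safe sequence: proc-I, proc-E, proc-G, proc-A, proc-F, proc-C.
Key observation: at proc-I the run first touches a limit — (0, 1) against (0, 1), exact on a resource it actually requests.
Step-by-step check:
  pool = (0, 1)
  run proc-I (needs (0, 1), free (0, 1)); after release of (1, 0) the pool is (1, 1)
  run proc-E (needs (0, 1), free (1, 1)); after release of (1, 2) the pool is (2, 3)
  run proc-G (needs (2, 2), free (2, 3)); after release of (0, 1) the pool is (2, 4)
  run proc-A (needs (2, 1), free (2, 4)); after release of (1, 0) the pool is (3, 4)
  run proc-F (needs (1, 4), free (3, 4)); after release of (0, 2) the pool is (3, 6)
  run proc-C (needs (3, 5), free (3, 6)); after release of (0, 2) the pool is (3, 8)


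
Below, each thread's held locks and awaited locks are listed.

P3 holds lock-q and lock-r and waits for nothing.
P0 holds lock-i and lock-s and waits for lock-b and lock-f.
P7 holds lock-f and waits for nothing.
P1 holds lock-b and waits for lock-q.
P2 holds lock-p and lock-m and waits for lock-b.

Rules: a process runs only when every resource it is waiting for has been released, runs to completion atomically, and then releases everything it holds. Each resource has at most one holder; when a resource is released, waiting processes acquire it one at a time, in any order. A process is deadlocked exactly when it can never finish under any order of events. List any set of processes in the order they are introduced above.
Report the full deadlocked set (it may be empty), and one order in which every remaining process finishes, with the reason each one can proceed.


No process is deadlocked.
Key observation: the wait relation is loop-free; peeling off processes with no waits unwinds the whole state.
One completion order for the rest: P3, P1, P7, P2, P0.
Walking it through:
  run P3 (it waits on nothing); releases lock-q and lock-r
  P1: everything it awaited (lock-q) is free; runs, freeing lock-b
  run P7 (it waits on nothing); releases lock-f
  P2: everything it awaited (lock-b) is free; runs, freeing lock-p and lock-m
  P0: everything it awaited (lock-b and lock-f) is free; runs, freeing lock-i and lock-s


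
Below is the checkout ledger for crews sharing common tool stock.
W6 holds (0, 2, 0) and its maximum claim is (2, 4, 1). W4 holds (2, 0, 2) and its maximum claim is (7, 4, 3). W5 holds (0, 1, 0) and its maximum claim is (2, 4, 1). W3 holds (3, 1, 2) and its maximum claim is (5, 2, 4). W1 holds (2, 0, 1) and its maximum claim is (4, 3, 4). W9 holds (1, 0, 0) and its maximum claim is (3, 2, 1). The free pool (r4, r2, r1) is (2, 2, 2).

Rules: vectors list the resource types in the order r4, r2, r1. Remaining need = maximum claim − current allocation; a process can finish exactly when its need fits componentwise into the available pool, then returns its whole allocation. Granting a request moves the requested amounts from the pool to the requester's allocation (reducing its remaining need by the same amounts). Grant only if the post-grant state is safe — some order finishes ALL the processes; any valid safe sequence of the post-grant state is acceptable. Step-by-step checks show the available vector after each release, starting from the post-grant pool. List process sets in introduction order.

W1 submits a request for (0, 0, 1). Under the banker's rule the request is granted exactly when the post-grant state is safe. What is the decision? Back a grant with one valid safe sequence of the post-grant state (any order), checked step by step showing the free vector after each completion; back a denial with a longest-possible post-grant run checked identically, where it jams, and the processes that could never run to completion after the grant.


DENY: after the grant no complete ordering would exist.
Key observation: after W9, W6, W5 the pool peaks at (3, 5, 1), and each blocked process is short somewhere: W4 on r4; W3 on r1; W1 on r1.
Pretend the grant happened; the run W9, W6, W5 goes as far as possible. Walking it through:
  pool = (2, 2, 1)
  run W9 (needs (2, 2, 1), free (2, 2, 1)); after release of (1, 0, 0) the pool is (3, 2, 1)
  run W6 (needs (2, 2, 1), free (3, 2, 1)); after release of (0, 2, 0) the pool is (3, 4, 1)
  run W5 (needs (2, 3, 1), free (3, 4, 1)); after release of (0, 1, 0) the pool is (3, 5, 1)
  blocked: W4 wants (5, 4, 1), pool (3, 5, 1) — not enough r4
  blocked: W3 wants (2, 1, 2), pool (3, 5, 1) — not enough r1
  blocked: W1 wants (2, 3, 2), pool (3, 5, 1) — not enough r1
Processes that could never finish after the grant: W4, W3 and W1.


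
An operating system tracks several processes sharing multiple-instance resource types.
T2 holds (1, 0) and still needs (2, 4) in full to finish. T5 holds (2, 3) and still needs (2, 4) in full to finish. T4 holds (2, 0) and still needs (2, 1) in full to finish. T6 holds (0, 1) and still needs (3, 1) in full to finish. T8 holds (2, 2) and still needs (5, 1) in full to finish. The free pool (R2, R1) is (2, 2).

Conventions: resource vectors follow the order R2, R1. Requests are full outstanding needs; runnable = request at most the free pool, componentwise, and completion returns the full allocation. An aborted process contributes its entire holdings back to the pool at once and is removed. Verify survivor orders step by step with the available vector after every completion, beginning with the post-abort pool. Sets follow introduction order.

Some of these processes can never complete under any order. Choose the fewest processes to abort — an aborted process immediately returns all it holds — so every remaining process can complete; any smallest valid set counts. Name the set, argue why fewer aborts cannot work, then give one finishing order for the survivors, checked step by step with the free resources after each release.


Minimum abort set: T2.
Key observation: before aborting T2, T8 was permanently blocked — no order could ever run it; afterwards it completes at step 2.
No smaller set exists: with zero aborts the deadlock remains.
The survivors complete as T4, T8, T6, T5. Step-by-step check (starting from the post-abort pool):
  pool = (3, 2)
  T4 needs (2, 1) <= (3, 2) -> finishes; pool += (2, 0) = (5, 2)
  T8 needs (5, 1) <= (5, 2) -> finishes; pool += (2, 2) = (7, 4)
  T6 needs (3, 1) <= (7, 4) -> finishes; pool += (0, 1) = (7, 5)
  T5 needs (2, 4) <= (7, 5) -> finishes; pool += (2, 3) = (9, 8)


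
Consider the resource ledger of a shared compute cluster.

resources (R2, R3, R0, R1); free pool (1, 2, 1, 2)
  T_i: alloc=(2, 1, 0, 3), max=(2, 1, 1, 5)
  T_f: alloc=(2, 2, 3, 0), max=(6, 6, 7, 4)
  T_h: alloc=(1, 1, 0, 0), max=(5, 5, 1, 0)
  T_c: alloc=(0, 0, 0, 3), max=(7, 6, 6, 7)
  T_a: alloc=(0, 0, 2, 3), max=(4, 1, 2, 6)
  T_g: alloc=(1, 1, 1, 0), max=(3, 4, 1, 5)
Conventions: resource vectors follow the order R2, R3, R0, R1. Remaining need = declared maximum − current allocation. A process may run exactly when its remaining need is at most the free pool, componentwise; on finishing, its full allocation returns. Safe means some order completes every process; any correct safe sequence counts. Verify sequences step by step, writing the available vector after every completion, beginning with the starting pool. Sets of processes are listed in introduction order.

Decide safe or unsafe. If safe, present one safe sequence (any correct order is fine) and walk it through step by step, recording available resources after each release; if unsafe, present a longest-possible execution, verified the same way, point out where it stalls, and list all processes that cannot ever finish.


The state is SAFE; one workable sequence: T_i, T_g, T_h, T_a, T_f, T_c.
Key observation: the first exact fit in this order is T_i — it needs (0, 0, 1, 2) with (1, 2, 1, 2) free, meeting a requested resource to the last unit.
Step-by-step check:
  pool = (1, 2, 1, 2)
  T_i: need (0, 0, 1, 2) fits (1, 2, 1, 2); releases (2, 1, 0, 3), pool now (3, 3, 1, 5)
  T_g: need (2, 3, 0, 5) fits (3, 3, 1, 5); releases (1, 1, 1, 0), pool now (4, 4, 2, 5)
  T_h: need (4, 4, 1, 0) fits (4, 4, 2, 5); releases (1, 1, 0, 0), pool now (5, 5, 2, 5)
  T_a: need (4, 1, 0, 3) fits (5, 5, 2, 5); releases (0, 0, 2, 3), pool now (5, 5, 4, 8)
  T_f: need (4, 4, 4, 4) fits (5, 5, 4, 8); releases (2, 2, 3, 0), pool now (7, 7, 7, 8)
  T_c: need (7, 6, 6, 4) fits (7, 7, 7, 8); releases (0, 0, 0, 3), pool now (7, 7, 7, 11)


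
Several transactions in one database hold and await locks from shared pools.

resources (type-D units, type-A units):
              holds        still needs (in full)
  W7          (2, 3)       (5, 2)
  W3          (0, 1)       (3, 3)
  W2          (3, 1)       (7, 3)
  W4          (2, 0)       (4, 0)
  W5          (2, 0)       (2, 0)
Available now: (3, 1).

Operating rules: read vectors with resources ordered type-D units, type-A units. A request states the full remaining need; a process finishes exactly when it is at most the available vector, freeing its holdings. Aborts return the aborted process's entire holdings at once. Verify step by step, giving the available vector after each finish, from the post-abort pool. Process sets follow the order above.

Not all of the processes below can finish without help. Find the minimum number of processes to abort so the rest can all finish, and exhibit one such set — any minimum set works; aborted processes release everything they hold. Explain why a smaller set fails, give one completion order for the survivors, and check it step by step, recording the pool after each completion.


Minimum abort set: W3.
Key observation: W7 was stuck for good until W3 gave back (0, 1); in the order shown it finishes at step 3.
Why nothing smaller works: aborting no one leaves the state deadlocked as given.
One survivor order: W5, W4, W7, W2. Walking it through (post-abort pool first):
  pool = (3, 2)
  run W5 (needs (2, 0), free (3, 2)); after release of (2, 0) the pool is (5, 2)
  run W4 (needs (4, 0), free (5, 2)); after release of (2, 0) the pool is (7, 2)
  run W7 (needs (5, 2), free (7, 2)); after release of (2, 3) the pool is (9, 5)
  run W2 (needs (7, 3), free (9, 5)); after release of (3, 1) the pool is (12, 6)


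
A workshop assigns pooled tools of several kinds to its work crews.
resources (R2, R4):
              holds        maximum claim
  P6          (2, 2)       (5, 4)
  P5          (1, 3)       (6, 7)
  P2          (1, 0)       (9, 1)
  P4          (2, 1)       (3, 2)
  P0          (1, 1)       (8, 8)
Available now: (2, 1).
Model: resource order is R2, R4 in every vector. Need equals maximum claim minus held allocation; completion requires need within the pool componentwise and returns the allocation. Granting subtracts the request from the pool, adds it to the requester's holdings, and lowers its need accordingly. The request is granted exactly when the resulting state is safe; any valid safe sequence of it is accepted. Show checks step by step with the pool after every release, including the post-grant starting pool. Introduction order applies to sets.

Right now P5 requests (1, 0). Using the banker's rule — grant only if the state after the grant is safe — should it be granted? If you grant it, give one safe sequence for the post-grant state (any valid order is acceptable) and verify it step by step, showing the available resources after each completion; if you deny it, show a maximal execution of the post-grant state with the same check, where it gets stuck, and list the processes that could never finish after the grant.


GRANT — the state after the grant stays safe, e.g. via P4, P6, P5, P0, P2.
Key observation: (1, 1) free after granting still covers P4 first, and each release covers the next.
Step-by-step check of the post-grant state:
  pool = (1, 1)
  P4 needs (1, 1) <= (1, 1) -> finishes; pool += (2, 1) = (3, 2)
  P6 needs (3, 2) <= (3, 2) -> finishes; pool += (2, 2) = (5, 4)
  P5 needs (4, 4) <= (5, 4) -> finishes; pool += (2, 3) = (7, 7)
  P0 needs (7, 7) <= (7, 7) -> finishes; pool += (1, 1) = (8, 8)
  P2 needs (8, 1) <= (8, 8) -> finishes; pool += (1, 0) = (9, 8)


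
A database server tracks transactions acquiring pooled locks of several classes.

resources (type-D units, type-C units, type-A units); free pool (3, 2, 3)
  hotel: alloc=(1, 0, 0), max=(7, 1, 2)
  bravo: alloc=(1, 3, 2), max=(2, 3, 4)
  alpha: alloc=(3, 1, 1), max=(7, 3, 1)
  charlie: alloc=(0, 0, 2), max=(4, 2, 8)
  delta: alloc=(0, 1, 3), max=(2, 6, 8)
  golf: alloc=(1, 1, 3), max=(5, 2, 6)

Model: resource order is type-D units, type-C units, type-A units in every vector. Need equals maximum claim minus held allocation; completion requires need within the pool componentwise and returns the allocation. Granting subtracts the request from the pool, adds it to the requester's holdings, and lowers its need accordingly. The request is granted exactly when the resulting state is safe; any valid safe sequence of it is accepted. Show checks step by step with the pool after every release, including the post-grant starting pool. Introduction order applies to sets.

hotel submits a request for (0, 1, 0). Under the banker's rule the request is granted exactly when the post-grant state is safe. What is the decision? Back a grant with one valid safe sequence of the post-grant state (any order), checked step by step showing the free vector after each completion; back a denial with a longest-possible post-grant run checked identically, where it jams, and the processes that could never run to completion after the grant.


GRANT. The post-grant state is safe; one safe sequence: bravo, golf, delta, charlie, alpha, hotel.
Key observation: (3, 1, 3) free after granting still covers bravo first, and each release covers the next.
Check on the post-grant state, step by step:
  pool = (3, 1, 3)
  bravo: need (1, 0, 2) fits (3, 1, 3); releases (1, 3, 2), pool now (4, 4, 5)
  golf: need (4, 1, 3) fits (4, 4, 5); releases (1, 1, 3), pool now (5, 5, 8)
  delta: need (2, 5, 5) fits (5, 5, 8); releases (0, 1, 3), pool now (5, 6, 11)
  charlie: need (4, 2, 6) fits (5, 6, 11); releases (0, 0, 2), pool now (5, 6, 13)
  alpha: need (4, 2, 0) fits (5, 6, 13); releases (3, 1, 1), pool now (8, 7, 14)
  hotel: need (6, 0, 2) fits (8, 7, 14); releases (1, 1, 0), pool now (9, 8, 14)


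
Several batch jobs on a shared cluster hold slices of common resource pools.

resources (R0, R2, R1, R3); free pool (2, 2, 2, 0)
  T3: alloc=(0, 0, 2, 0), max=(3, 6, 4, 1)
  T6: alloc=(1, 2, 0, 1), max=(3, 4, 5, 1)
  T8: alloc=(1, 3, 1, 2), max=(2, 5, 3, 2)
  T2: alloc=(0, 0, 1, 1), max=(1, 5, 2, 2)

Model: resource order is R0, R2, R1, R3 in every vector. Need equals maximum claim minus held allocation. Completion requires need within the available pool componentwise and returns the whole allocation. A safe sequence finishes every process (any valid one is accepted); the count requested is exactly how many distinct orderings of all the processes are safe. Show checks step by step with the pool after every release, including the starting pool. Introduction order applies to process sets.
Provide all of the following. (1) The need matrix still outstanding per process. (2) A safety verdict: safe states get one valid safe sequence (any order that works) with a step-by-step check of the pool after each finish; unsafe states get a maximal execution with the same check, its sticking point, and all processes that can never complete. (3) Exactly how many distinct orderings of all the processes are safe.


(1) Need matrix, components ordered R0, R2, R1, R3:
  T3: (3, 6, 2, 1)
  T6: (2, 2, 5, 0)
  T8: (1, 2, 2, 0)
  T2: (1, 5, 1, 1)
(2) The state is UNSAFE.
Key observation: after T8, T2 the pool peaks at (3, 5, 4, 3), and each blocked process is short somewhere: T3 on R2; T6 on R1.
A maximal execution: T8, T2 — then nothing else fits. Check, step by step:
  pool = (2, 2, 2, 0)
  T8: need (1, 2, 2, 0) fits (2, 2, 2, 0); releases (1, 3, 1, 2), pool now (3, 5, 3, 2)
  T2: need (1, 5, 1, 1) fits (3, 5, 3, 2); releases (0, 0, 1, 1), pool now (3, 5, 4, 3)
  T3 still needs (3, 6, 2, 1) but only (3, 5, 4, 3) is free — short on R2
  T6 still needs (2, 2, 5, 0) but only (3, 5, 4, 3) is free — short on R1
Processes that can never finish: T3 and T6.
(3) Exactly 0 of the possible complete orderings are safe sequences.


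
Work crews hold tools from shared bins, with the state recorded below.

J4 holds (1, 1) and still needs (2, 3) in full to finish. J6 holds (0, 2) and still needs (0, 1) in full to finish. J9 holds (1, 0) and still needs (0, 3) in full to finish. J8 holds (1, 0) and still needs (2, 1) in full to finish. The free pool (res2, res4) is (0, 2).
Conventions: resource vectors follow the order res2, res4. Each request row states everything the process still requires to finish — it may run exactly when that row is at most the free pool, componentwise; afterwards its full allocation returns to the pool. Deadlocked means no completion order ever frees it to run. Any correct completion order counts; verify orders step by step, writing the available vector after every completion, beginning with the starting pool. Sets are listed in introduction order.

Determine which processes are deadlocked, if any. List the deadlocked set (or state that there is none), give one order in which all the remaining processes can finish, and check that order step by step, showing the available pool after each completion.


The deadlocked set is J4 and J8.
Key observation: the pool after J6, J9 is (1, 4); every surviving request exceeds it in res2, so progress ends there.
One completion order for the rest: J6, J9. Verifying each step:
  pool = (0, 2)
  run J6 (needs (0, 1), free (0, 2)); after release of (0, 2) the pool is (0, 4)
  run J9 (needs (0, 3), free (0, 4)); after release of (1, 0) the pool is (1, 4)
The blocked processes can never fit:
  J4 cannot run: need (2, 3) vs free (1, 4) (insufficient res2)
  J8 cannot run: need (2, 1) vs free (1, 4) (insufficient res2)


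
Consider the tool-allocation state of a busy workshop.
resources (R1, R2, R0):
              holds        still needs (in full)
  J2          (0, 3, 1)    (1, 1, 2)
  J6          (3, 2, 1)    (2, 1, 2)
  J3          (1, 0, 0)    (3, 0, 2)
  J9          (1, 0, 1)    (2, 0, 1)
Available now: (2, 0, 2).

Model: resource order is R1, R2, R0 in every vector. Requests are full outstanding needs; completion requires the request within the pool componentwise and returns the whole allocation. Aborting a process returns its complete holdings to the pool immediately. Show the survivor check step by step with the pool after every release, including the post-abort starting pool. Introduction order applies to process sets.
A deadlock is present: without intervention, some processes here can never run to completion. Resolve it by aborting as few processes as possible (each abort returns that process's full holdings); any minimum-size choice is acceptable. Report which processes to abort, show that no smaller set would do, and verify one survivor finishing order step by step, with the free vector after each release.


Minimum abort set: J2.
Key observation: no ordering could ever have run J6 before the abort of J2; with (0, 3, 1) back in the pool it fits at step 1.
Why nothing smaller works: aborting no one leaves the state deadlocked as given.
Survivors finish in the order: J6, J9, J3. Walking it through (pool after the aborts first):
  pool = (2, 3, 3)
  J6 needs (2, 1, 2) <= (2, 3, 3) -> finishes; pool += (3, 2, 1) = (5, 5, 4)
  J9 needs (2, 0, 1) <= (5, 5, 4) -> finishes; pool += (1, 0, 1) = (6, 5, 5)
  J3 needs (3, 0, 2) <= (6, 5, 5) -> finishes; pool += (1, 0, 0) = (7, 5, 5)
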